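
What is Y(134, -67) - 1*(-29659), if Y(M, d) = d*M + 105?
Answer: 20786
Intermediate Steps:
Y(M, d) = 105 + M*d (Y(M, d) = M*d + 105 = 105 + M*d)
Y(134, -67) - 1*(-29659) = (105 + 134*(-67)) - 1*(-29659) = (105 - 8978) + 29659 = -8873 + 29659 = 20786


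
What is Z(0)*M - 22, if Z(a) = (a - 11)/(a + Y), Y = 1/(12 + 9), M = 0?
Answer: -22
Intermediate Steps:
Y = 1/21 ≈ 0.047619
Z(a) = (-11 + a)/(1/21 + a) (Z(a) = (a - 11)/(a + 1/21) = (-11 + a)/(1/21 + a))
Z(0)*M - 22 = (21*(-11 + 0)/(1 + 21*0))*0 - 22 = (21*(-11)/(1 + 0))*0 - 22 = (21*(-11)/1)*0 - 22 = (21*1*(-11))*0 - 22 = -231*0 - 22 = 0 - 22 = -22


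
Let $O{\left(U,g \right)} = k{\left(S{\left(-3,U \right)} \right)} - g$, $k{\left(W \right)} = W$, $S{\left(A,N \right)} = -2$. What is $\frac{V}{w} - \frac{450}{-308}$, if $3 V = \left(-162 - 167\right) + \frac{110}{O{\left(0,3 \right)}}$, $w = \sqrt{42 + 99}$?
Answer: $\frac{225}{154} - \frac{39 \sqrt{141}}{47} \approx -8.3921$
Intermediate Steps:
$w = \sqrt{141} \approx 11.874$
$O{\left(U,g \right)} = -2 - g$
$V = -117$ ($V = \frac{\left(-162 - 167\right) + \frac{110}{-2 - 3}}{3} = \frac{-329 + \frac{110}{-2 - 3}}{3} = \frac{-329 + \frac{110}{-5}}{3} = \frac{-329 + 110 \left(- \frac{1}{5}\right)}{3} = \frac{-329 - 22}{3} = \frac{1}{3} \left(-351\right) = -117$)
$\frac{V}{w} - \frac{450}{-308} = - \frac{117}{\sqrt{141}} - \frac{450}{-308} = - 117 \frac{\sqrt{141}}{141} - - \frac{225}{154} = - \frac{39 \sqrt{141}}{47} + \frac{225}{154} = \frac{225}{154} - \frac{39 \sqrt{141}}{47}$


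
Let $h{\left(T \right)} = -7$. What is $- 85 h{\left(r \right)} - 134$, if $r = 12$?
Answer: $461$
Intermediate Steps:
$- 85 h{\left(r \right)} - 134 = \left(-85\right) \left(-7\right) - 134 = 595 - 134 = 461$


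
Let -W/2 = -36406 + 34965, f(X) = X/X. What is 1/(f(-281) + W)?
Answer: 1/2883 ≈ 0.00034686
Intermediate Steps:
f(X) = 1
W = 2882 (W = -2*(-36406 + 34965) = -2*(-1441) = 2882)
1/(f(-281) + W) = 1/(1 + 2882) = 1/2883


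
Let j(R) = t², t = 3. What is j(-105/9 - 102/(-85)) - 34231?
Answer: -34222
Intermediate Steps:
j(R) = 9 (j(R) = 3² = 9)
j(-105/9 - 102/(-85)) - 34231 = 9 - 34231 = -34222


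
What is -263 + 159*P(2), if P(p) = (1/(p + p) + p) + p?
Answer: 1651/4 ≈ 412.75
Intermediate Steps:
P(p) = 1/(2*p) + 2*p (P(p) = (1/(2*p) + p) + p = (p + 1/(2*p)) + p = 1/(2*p) + 2*p)
-263 + 159*P(2) = -263 + 159*((½)/2 + 2*2) = -263 + 159*((½)*(½) + 4) = -263 + 159*(¼ + 4) = -263 + 159*(17/4) = -263 + 2703/4 = 1651/4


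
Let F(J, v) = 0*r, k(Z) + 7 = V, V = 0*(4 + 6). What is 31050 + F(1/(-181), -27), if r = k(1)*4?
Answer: 31050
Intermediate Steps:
V = 0 (V = 0*10 = 0)
k(Z) = -7 (k(Z) = -7 + 0 = -7)
r = -28 (r = -7*4 = -28)
F(J, v) = 0 (F(J, v) = 0*(-28) = 0)
31050 + F(1/(-181), -27) = 31050 + 0 = 31050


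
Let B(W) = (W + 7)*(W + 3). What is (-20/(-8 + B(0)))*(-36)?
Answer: 720/13 ≈ 55.385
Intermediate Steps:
B(W) = (3 + W)*(7 + W) (B(W) = (7 + W)*(3 + W) = (3 + W)*(7 + W))
(-20/(-8 + B(0)))*(-36) = (-20/(-8 + (21 + 0² + 10*0)))*(-36) = (-20/(-8 + (21 + 0 + 0)))*(-36) = (-20/(-8 + 21))*(-36) = (-20/13)*(-36) = ((1/13)*(-20))*(-36) = -20/13*(-36) = 720/13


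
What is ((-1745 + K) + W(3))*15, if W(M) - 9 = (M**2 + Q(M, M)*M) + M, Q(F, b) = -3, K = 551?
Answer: -17730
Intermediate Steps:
W(M) = 9 + M**2 - 2*M (W(M) = 9 + ((M**2 - 3*M) + M) = 9 + (M**2 - 2*M) = 9 + M**2 - 2*M)
((-1745 + K) + W(3))*15 = ((-1745 + 551) + (9 + 3**2 - 2*3))*15 = (-1194 + (9 + 9 - 6))*15 = (-1194 + 12)*15 = -1182*15 = -17730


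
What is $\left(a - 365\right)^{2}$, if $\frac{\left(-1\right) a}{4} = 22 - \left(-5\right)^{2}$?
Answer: $124609$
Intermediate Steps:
$a = 12$ ($a = - 4 \left(22 - \left(-5\right)^{2}\right) = - 4 \left(22 - 25\right) = \left(-4\right) \left(-3\right) = 12$)
$\left(a - 365\right)^{2} = \left(12 - 365\right)^{2} = \left(-353\right)^{2} = 124609$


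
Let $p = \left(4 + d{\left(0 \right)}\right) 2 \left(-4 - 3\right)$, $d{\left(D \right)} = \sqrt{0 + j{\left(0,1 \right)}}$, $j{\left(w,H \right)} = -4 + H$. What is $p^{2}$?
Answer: $2548 + 1568 i \sqrt{3} \approx 2548.0 + 2715.9 i$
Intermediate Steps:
$d{\left(D \right)} = i \sqrt{3}$ ($d{\left(D \right)} = \sqrt{0 + \left(-4 + 1\right)} = \sqrt{0 - 3} = \sqrt{-3} = i \sqrt{3}$)
$p = -56 - 14 i \sqrt{3}$ ($p = \left(4 + i \sqrt{3}\right) 2 \left(-4 - 3\right) = \left(8 + 2 i \sqrt{3}\right) \left(-7\right) = -56 - 14 i \sqrt{3} \approx -56.0 - 24.249 i$)
$p^{2} = \left(-56 - 14 i \sqrt{3}\right)^{2}$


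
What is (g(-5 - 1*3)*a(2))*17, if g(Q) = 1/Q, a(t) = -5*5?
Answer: 425/8 ≈ 53.125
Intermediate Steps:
a(t) = -25
g(Q) = 1/Q
(g(-5 - 1*3)*a(2))*17 = (-25/(-5 - 1*3))*17 = (-25/(-5 - 3))*17 = (-25/(-8))*17 = -1/8*(-25)*17 = (25/8)*17 = 425/8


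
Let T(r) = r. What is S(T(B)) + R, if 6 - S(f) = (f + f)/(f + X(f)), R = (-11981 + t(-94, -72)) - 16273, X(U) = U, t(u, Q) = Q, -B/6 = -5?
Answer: -28321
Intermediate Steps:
B = 30 (B = -6*(-5) = 30)
R = -28326 (R = (-11981 - 72) - 16273 = -12053 - 16273 = -28326)
S(f) = 5 (S(f) = 6 - (f + f)/(f + f) = 6 - 2*f/(2*f) = 6 - 2*f*1/(2*f) = 6 - 1*1 = 6 - 1 = 5)
S(T(B)) + R = 5 - 28326 = -28321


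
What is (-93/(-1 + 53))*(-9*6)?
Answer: 2511/26 ≈ 96.577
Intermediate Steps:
(-93/(-1 + 53))*(-9*6) = -93/52*(-54) = 2511/26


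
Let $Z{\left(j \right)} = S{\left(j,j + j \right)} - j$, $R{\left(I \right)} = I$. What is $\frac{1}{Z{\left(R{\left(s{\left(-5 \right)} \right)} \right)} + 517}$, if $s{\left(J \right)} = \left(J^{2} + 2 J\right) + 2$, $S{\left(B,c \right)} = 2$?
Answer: $\frac{1}{502} \approx 0.001992$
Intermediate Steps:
$s{\left(J \right)} = 2 + J^{2} + 2 J$
$Z{\left(j \right)} = 2 - j$
$\frac{1}{Z{\left(R{\left(s{\left(-5 \right)} \right)} \right)} + 517} = \frac{1}{\left(2 - \left(2 + \left(-5\right)^{2} + 2 \left(-5\right)\right)\right) + 517} = \frac{1}{\left(2 - \left(2 + 25 - 10\right)\right) + 517} = \frac{1}{\left(2 - 17\right) + 517} = \frac{1}{-15 + 517} = \frac{1}{502}$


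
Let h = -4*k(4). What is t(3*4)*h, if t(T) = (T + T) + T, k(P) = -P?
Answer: 576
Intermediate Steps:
t(T) = 3*T (t(T) = 2*T + T = 3*T)
h = 16 (h = -(-4)*4 = -4*(-4) = 16)
t(3*4)*h = (3*(3*4))*16 = (3*12)*16 = 36*16 = 576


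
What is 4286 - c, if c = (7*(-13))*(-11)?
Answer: 3285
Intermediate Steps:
c = 1001 (c = -91*(-11) = 1001)
4286 - c = 4286 - 1*1001 = 4286 - 1001 = 3285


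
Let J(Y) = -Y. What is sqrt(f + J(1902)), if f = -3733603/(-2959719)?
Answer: I*sqrt(16650348919406265)/2959719 ≈ 43.597*I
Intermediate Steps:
f = 3733603/2959719 (f = -3733603*(-1/2959719) = 3733603/2959719 ≈ 1.2615)
sqrt(f + J(1902)) = sqrt(3733603/2959719 - 1*1902) = sqrt(3733603/2959719 - 1902) = sqrt(-5625651935/2959719) = I*sqrt(16650348919406265)/2959719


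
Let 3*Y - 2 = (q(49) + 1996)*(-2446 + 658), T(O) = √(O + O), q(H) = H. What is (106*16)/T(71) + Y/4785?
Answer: -3656458/14355 + 848*√142/71 ≈ -112.39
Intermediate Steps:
T(O) = √2*√O (T(O) = √(2*O) = √2*√O)
Y = -3656458/3 (Y = ⅔ + ((49 + 1996)*(-2446 + 658))/3 = ⅔ + (2045*(-1788))/3 = ⅔ + (⅓)*(-3656460) = ⅔ - 1218820 = -3656458/3 ≈ -1.2188e+6)
(106*16)/T(71) + Y/4785 = (106*16)/((√2*√71)) - 3656458/3/4785 = 1696/(√142) - 3656458/3*1/4785 = 1696*(√142/142) - 3656458/14355 = 848*√142/71 - 3656458/14355 = -3656458/14355 + 848*√142/71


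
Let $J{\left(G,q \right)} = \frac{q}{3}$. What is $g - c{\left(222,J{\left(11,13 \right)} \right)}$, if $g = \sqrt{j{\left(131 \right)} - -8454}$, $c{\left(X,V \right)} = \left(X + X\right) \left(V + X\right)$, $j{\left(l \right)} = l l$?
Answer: $-100492 + \sqrt{25615} \approx -1.0033 \cdot 10^{5}$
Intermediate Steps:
$J{\left(G,q \right)} = \frac{q}{3}$ ($J{\left(G,q \right)} = q \frac{1}{3} = \frac{q}{3}$)
$j{\left(l \right)} = l^{2}$
$c{\left(X,V \right)} = 2 X \left(V + X\right)$
$g = \sqrt{25615}$ ($g = \sqrt{131^{2} - -8454} = \sqrt{17161 + \left(-2568 + 11022\right)} = \sqrt{17161 + 8454} = \sqrt{25615} \approx 160.05$)
$g - c{\left(222,J{\left(11,13 \right)} \right)} = \sqrt{25615} - 2 \cdot 222 \left(\frac{1}{3} \cdot 13 + 222\right) = \sqrt{25615} - 2 \cdot 222 \left(\frac{13}{3} + 222\right) = \sqrt{25615} - 2 \cdot 222 \cdot \frac{679}{3} = \sqrt{25615} - 100492 = -100492 + \sqrt{25615}$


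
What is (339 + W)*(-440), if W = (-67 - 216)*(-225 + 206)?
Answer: -2515040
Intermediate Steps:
W = 5377 (W = -283*(-19) = 5377)
(339 + W)*(-440) = (339 + 5377)*(-440) = 5716*(-440) = -2515040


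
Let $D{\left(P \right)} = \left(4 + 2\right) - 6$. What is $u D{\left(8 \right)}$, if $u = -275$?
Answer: $0$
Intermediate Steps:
$D{\left(P \right)} = 0$ ($D{\left(P \right)} = 6 - 6 = 0$)
$u D{\left(8 \right)} = \left(-275\right) 0 = 0$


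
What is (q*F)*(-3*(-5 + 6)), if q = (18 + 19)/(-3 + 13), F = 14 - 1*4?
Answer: -111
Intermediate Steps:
F = 10 (F = 14 - 4 = 10)
q = 37/10 ≈ 3.7000
(q*F)*(-3*(-5 + 6)) = ((37/10)*10)*(-3*(-5 + 6)) = 37*(-3*1) = 37*(-3) = -111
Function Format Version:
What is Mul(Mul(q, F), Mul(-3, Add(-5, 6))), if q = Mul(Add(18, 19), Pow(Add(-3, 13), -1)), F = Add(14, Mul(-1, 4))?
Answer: -111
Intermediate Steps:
F = 10 (F = Add(14, -4) = 10)
q = Rational(37, 10) (q = Mul(37, Pow(10, -1)) = Mul(37, Rational(1, 10)) = Rational(37, 10) ≈ 3.7000)
Mul(Mul(q, F), Mul(-3, Add(-5, 6))) = Mul(Mul(Rational(37, 10), 10), Mul(-3, Add(-5, 6))) = Mul(37, Mul(-3, 1)) = Mul(37, -3) = -111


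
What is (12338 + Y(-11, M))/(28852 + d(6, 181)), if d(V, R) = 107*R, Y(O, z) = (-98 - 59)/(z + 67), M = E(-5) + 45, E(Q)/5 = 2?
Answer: 501693/1960906 ≈ 0.25585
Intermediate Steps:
E(Q) = 10 (E(Q) = 5*2 = 10)
M = 55 (M = 10 + 45 = 55)
Y(O, z) = -157/(67 + z)
(12338 + Y(-11, M))/(28852 + d(6, 181)) = (12338 - 157/(67 + 55))/(28852 + 107*181) = (12338 - 157/122)/(28852 + 19367) = (12338 - 157*1/122)/48219 = (12338 - 157/122)*(1/48219) = (1505079/122)*(1/48219) = 501693/1960906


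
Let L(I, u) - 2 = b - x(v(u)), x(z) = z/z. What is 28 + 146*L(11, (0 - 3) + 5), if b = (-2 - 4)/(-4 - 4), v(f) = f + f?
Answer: 567/2 ≈ 283.50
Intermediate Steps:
v(f) = 2*f
x(z) = 1
b = ¾ (b = -6/(-8) = -6*(-⅛) = ¾ ≈ 0.75000)
L(I, u) = 7/4 (L(I, u) = 2 + (¾ - 1*1) = 2 + (¾ - 1) = 2 - ¼ = 7/4)
28 + 146*L(11, (0 - 3) + 5) = 28 + 146*(7/4) = 28 + 511/2 = 567/2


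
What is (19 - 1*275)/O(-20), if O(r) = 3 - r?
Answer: -256/23 ≈ -11.130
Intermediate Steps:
(19 - 1*275)/O(-20) = (19 - 1*275)/(3 - 1*(-20)) = (19 - 275)/(3 + 20) = -256/23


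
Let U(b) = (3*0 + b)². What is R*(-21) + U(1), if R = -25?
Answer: 526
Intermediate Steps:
U(b) = b² (U(b) = (0 + b)² = b²)
R*(-21) + U(1) = -25*(-21) + 1² = 525 + 1 = 526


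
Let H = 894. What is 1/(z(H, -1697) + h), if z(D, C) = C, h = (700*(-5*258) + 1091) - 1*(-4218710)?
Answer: 1/3315104 ≈ 3.0165e-7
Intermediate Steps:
h = 3316801 (h = (700*(-1290) + 1091) + 4218710 = (-903000 + 1091) + 4218710 = -901909 + 4218710 = 3316801)
1/(z(H, -1697) + h) = 1/(-1697 + 3316801) = 1/3315104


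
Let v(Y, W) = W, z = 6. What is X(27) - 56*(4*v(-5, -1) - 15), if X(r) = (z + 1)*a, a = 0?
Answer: 1064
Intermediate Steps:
X(r) = 0 (X(r) = (6 + 1)*0 = 7*0 = 0)
X(27) - 56*(4*v(-5, -1) - 15) = 0 - 56*(4*(-1) - 15) = 0 - 56*(-4 - 15) = 0 - 56*(-19) = 0 + 1064 = 1064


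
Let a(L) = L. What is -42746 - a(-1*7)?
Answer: -42739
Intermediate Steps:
-42746 - a(-1*7) = -42746 - (-1)*7 = -42746 - 1*(-7) = -42746 + 7 = -42739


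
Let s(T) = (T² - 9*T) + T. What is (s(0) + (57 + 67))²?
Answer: 15376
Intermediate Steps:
s(T) = T² - 8*T
(s(0) + (57 + 67))² = (0*(-8 + 0) + (57 + 67))² = (0*(-8) + 124)² = (0 + 124)² = 124² = 15376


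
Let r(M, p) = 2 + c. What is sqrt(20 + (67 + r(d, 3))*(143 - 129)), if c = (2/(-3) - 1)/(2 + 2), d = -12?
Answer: sqrt(35286)/6 ≈ 31.308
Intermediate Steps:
c = -5/12 (c = (2*(-1/3) - 1)/4 = (-2/3 - 1)*(1/4) = -5/3*1/4 = -5/12 ≈ -0.41667)
r(M, p) = 19/12 (r(M, p) = 2 - 5/12 = 19/12)
sqrt(20 + (67 + r(d, 3))*(143 - 129)) = sqrt(20 + (67 + 19/12)*(143 - 129)) = sqrt(20 + (823/12)*14) = sqrt(20 + 5761/6) = sqrt(5881/6) = sqrt(35286)/6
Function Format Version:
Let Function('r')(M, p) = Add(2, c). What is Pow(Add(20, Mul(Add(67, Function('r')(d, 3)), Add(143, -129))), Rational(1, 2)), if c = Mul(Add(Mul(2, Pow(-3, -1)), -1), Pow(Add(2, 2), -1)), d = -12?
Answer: Mul(Rational(1, 6), Pow(35286, Rational(1, 2))) ≈ 31.308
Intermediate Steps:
c = Rational(-5, 12) (c = Mul(Add(Mul(2, Rational(-1, 3)), -1), Pow(4, -1)) = Mul(Add(Rational(-2, 3), -1), Rational(1, 4)) = Mul(Rational(-5, 3), Rational(1, 4)) = Rational(-5, 12) ≈ -0.41667)
Function('r')(M, p) = Rational(19, 12) (Function('r')(M, p) = Add(2, Rational(-5, 12)) = Rational(19, 12))
Pow(Add(20, Mul(Add(67, Function('r')(d, 3)), Add(143, -129))), Rational(1, 2)) = Pow(Add(20, Mul(Add(67, Rational(19, 12)), Add(143, -129))), Rational(1, 2)) = Pow(Add(20, Mul(Rational(823, 12), 14)), Rational(1, 2)) = Pow(Add(20, Rational(5761, 6)), Rational(1, 2)) = Pow(Rational(5881, 6), Rational(1, 2)) = Mul(Rational(1, 6), Pow(35286, Rational(1, 2)))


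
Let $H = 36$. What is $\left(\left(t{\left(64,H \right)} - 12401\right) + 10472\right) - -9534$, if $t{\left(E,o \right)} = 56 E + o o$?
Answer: $12485$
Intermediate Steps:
$t{\left(E,o \right)} = o^{2} + 56 E$ ($t{\left(E,o \right)} = 56 E + o^{2} = o^{2} + 56 E$)
$\left(\left(t{\left(64,H \right)} - 12401\right) + 10472\right) - -9534 = \left(\left(\left(36^{2} + 56 \cdot 64\right) - 12401\right) + 10472\right) - -9534 = \left(\left(\left(1296 + 3584\right) - 12401\right) + 10472\right) + 9534 = \left(\left(4880 - 12401\right) + 10472\right) + 9534 = \left(-7521 + 10472\right) + 9534 = 2951 + 9534 = 12485$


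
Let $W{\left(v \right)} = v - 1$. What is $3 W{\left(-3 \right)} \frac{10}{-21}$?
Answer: $\frac{40}{7} \approx 5.7143$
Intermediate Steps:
$W{\left(v \right)} = -1 + v$ ($W{\left(v \right)} = v - 1 = -1 + v$)
$3 W{\left(-3 \right)} \frac{10}{-21} = 3 \left(-1 - 3\right) \frac{10}{-21} = 3 \left(-4\right) 10 \left(- \frac{1}{21}\right) = \left(-12\right) \left(- \frac{10}{21}\right) = \frac{40}{7}$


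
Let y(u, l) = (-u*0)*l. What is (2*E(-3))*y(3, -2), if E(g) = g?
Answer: 0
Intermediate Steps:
y(u, l) = 0 (y(u, l) = 0*l = 0)
(2*E(-3))*y(3, -2) = (2*(-3))*0 = -6*0 = 0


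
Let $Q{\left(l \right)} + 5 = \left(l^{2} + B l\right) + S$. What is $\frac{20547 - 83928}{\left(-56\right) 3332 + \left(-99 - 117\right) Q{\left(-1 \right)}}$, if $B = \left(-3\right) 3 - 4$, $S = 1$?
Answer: $\frac{63381}{188752} \approx 0.33579$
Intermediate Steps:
$B = -13$ ($B = -9 - 4 = -13$)
$Q{\left(l \right)} = -4 + l^{2} - 13 l$ ($Q{\left(l \right)} = -5 + \left(\left(l^{2} - 13 l\right) + 1\right) = -5 + \left(1 + l^{2} - 13 l\right) = -4 + l^{2} - 13 l$)
$\frac{20547 - 83928}{\left(-56\right) 3332 + \left(-99 - 117\right) Q{\left(-1 \right)}} = \frac{20547 - 83928}{\left(-56\right) 3332 + \left(-99 - 117\right) \left(-4 + \left(-1\right)^{2} - -13\right)} = - \frac{63381}{-186592 - 216 \left(-4 + 1 + 13\right)} = - \frac{63381}{-186592 - 2160} = - \frac{63381}{-188752} = \left(-63381\right) \left(- \frac{1}{188752}\right) = \frac{63381}{188752}$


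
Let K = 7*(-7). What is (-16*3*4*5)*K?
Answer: 47040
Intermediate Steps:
K = -49
(-16*3*4*5)*K = -16*3*4*5*(-49) = -192*5*(-49) = -16*60*(-49) = -960*(-49) = 47040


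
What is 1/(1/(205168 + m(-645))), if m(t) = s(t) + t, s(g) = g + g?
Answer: 203233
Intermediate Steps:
s(g) = 2*g
m(t) = 3*t (m(t) = 2*t + t = 3*t)
1/(1/(205168 + m(-645))) = 1/(1/(205168 + 3*(-645))) = 1/(1/(205168 - 1935)) = 1/(1/203233) = 203233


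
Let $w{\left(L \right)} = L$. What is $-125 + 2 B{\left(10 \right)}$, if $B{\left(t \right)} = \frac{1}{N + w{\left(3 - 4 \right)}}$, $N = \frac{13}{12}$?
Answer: $-101$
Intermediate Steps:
$N = \frac{13}{12}$ ($N = 13 \cdot \frac{1}{12} = \frac{13}{12} \approx 1.0833$)
$B{\left(t \right)} = 12$ ($B{\left(t \right)} = \frac{1}{\frac{13}{12} + \left(3 - 4\right)} = \frac{1}{\frac{13}{12} - 1} = \frac{1}{\frac{1}{12}} = 12$)
$-125 + 2 B{\left(10 \right)} = -125 + 2 \cdot 12 = -125 + 24 = -101$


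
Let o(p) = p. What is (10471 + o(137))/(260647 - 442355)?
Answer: -2652/45427 ≈ -0.058379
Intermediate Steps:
(10471 + o(137))/(260647 - 442355) = (10471 + 137)/(260647 - 442355) = 10608/(-181708) = 10608*(-1/181708) = -2652/45427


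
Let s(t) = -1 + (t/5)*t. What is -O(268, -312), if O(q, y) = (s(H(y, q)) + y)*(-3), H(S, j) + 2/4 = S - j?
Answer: 4024983/20 ≈ 2.0125e+5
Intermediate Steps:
H(S, j) = -1/2 + S - j (H(S, j) = -1/2 + (S - j) = -1/2 + S - j)
s(t) = -1 + t**2/5 (s(t) = -1 + (t*(1/5))*t = -1 + (t/5)*t = -1 + t**2/5)
O(q, y) = 3 - 3*y - 3*(-1/2 + y - q)**2/5 (O(q, y) = ((-1 + (-1/2 + y - q)**2/5) + y)*(-3) = (-1 + y + (-1/2 + y - q)**2/5)*(-3) = 3 - 3*y - 3*(-1/2 + y - q)**2/5)
-O(268, -312) = -(3 - 3*(-312) - 3*(1 - 2*(-312) + 2*268)**2/20) = -(3 + 936 - 3*(1 + 624 + 536)**2/20) = -(3 + 936 - 3/20*1161**2) = -(3 + 936 - 3/20*1347921) = -(3 + 936 - 4043763/20) = -1*(-4024983/20) = 4024983/20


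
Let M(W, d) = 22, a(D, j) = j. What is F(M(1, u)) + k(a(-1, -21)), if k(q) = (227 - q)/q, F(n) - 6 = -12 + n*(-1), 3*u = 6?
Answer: -836/21 ≈ -39.810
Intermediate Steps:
u = 2 (u = (1/3)*6 = 2)
F(n) = -6 - n (F(n) = 6 + (-12 + n*(-1)) = 6 + (-12 - n) = -6 - n)
k(q) = (227 - q)/q
F(M(1, u)) + k(a(-1, -21)) = (-6 - 1*22) + (227 - 1*(-21))/(-21) = (-6 - 22) - (227 + 21)/21 = -28 - 1/21*248 = -28 - 248/21 = -836/21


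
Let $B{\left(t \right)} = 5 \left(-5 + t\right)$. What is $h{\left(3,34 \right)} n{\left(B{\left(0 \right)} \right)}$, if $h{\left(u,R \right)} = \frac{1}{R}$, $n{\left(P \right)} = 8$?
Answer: $\frac{4}{17} \approx 0.23529$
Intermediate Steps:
$B{\left(t \right)} = -25 + 5 t$
$h{\left(3,34 \right)} n{\left(B{\left(0 \right)} \right)} = \frac{1}{34} \cdot 8 = \frac{4}{17}$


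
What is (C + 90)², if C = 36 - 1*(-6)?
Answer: 17424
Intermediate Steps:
C = 42 (C = 36 + 6 = 42)
(C + 90)² = (42 + 90)² = 132² = 17424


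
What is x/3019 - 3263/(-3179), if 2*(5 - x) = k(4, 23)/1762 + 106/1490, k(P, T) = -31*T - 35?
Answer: 12952907787203/12598412318690 ≈ 1.0281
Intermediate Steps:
k(P, T) = -35 - 31*T
x = 6795387/1312690 (x = 5 - ((-35 - 31*23)/1762 + 106/1490)/2 = 5 - ((-35 - 713)*(1/1762) + 106*(1/1490))/2 = 5 - (-748*1/1762 + 53/745)/2 = 5 - (-374/881 + 53/745)/2 = 5 - ½*(-231937/656345) = 5 + 231937/1312690 = 6795387/1312690 ≈ 5.1767)
x/3019 - 3263/(-3179) = (6795387/1312690)/3019 - 3263/(-3179) = (6795387/1312690)*(1/3019) - 3263*(-1/3179) = 6795387/3963011110 + 3263/3179 = 12952907787203/12598412318690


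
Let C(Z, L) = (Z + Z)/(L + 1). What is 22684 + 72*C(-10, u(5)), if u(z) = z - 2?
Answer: 22324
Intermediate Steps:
u(z) = -2 + z
C(Z, L) = 2*Z/(1 + L) (C(Z, L) = (2*Z)/(1 + L) = 2*Z/(1 + L))
22684 + 72*C(-10, u(5)) = 22684 + 72*(2*(-10)/(1 + (-2 + 5))) = 22684 + 72*(2*(-10)/(1 + 3)) = 22684 + 72*(2*(-10)/4) = 22684 + 72*(2*(-10)*(¼)) = 22684 + 72*(-5) = 22684 - 360 = 22324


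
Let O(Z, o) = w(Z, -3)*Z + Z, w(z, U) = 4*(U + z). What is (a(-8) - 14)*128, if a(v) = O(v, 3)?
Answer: 42240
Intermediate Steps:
w(z, U) = 4*U + 4*z
O(Z, o) = Z + Z*(-12 + 4*Z) (O(Z, o) = (4*(-3) + 4*Z)*Z + Z = (-12 + 4*Z)*Z + Z = Z*(-12 + 4*Z) + Z = Z + Z*(-12 + 4*Z))
a(v) = v*(-11 + 4*v)
(a(-8) - 14)*128 = (-8*(-11 + 4*(-8)) - 14)*128 = (-8*(-11 - 32) - 14)*128 = (-8*(-43) - 14)*128 = (344 - 14)*128 = 330*128 = 42240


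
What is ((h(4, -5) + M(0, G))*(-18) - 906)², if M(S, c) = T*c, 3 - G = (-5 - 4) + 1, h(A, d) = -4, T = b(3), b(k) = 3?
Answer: 2039184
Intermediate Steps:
T = 3
G = 11 (G = 3 - ((-5 - 4) + 1) = 3 - (-9 + 1) = 3 - 1*(-8) = 3 + 8 = 11)
M(S, c) = 3*c
((h(4, -5) + M(0, G))*(-18) - 906)² = ((-4 + 3*11)*(-18) - 906)² = ((-4 + 33)*(-18) - 906)² = (29*(-18) - 906)² = (-522 - 906)² = (-1428)² = 2039184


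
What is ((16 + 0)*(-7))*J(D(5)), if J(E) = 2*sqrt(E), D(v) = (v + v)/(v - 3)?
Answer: -224*sqrt(5) ≈ -500.88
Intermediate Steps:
D(v) = 2*v/(-3 + v) (D(v) = (2*v)/(-3 + v) = 2*v/(-3 + v))
((16 + 0)*(-7))*J(D(5)) = ((16 + 0)*(-7))*(2*sqrt(2*5/(-3 + 5))) = (16*(-7))*(2*sqrt(2*5/2)) = -224*sqrt(2*5*(1/2)) = -224*sqrt(5)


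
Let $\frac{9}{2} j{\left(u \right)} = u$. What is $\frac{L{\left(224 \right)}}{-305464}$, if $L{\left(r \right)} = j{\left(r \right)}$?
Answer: $- \frac{56}{343647} \approx -0.00016296$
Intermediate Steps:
$j{\left(u \right)} = \frac{2 u}{9}$
$L{\left(r \right)} = \frac{2 r}{9}$
$\frac{L{\left(224 \right)}}{-305464} = \frac{\frac{2}{9} \cdot 224}{-305464} = \frac{448}{9} \left(- \frac{1}{305464}\right) = - \frac{56}{343647}$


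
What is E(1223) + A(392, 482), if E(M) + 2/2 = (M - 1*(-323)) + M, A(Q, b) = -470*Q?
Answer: -181472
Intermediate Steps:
E(M) = 322 + 2*M (E(M) = -1 + ((M - 1*(-323)) + M) = -1 + ((M + 323) + M) = -1 + ((323 + M) + M) = -1 + (323 + 2*M) = 322 + 2*M)
E(1223) + A(392, 482) = (322 + 2*1223) - 470*392 = (322 + 2446) - 184240 = 2768 - 184240 = -181472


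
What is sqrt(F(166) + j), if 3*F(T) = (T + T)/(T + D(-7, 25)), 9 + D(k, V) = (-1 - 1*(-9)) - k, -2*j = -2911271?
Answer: 5*sqrt(3875718570)/258 ≈ 1206.5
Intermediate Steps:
j = 2911271/2 (j = -1/2*(-2911271) = 2911271/2 ≈ 1.4556e+6)
D(k, V) = -1 - k (D(k, V) = -9 + ((-1 - 1*(-9)) - k) = -9 + ((-1 + 9) - k) = -9 + (8 - k) = -1 - k)
F(T) = 2*T/(3*(6 + T)) (F(T) = ((T + T)/(T + (-1 - 1*(-7))))/3 = ((2*T)/(T + (-1 + 7)))/3 = ((2*T)/(T + 6))/3 = ((2*T)/(6 + T))/3 = (2*T/(6 + T))/3 = 2*T/(3*(6 + T)))
sqrt(F(166) + j) = sqrt((2/3)*166/(6 + 166) + 2911271/2) = sqrt((2/3)*166/172 + 2911271/2) = sqrt((2/3)*166*(1/172) + 2911271/2) = sqrt(83/129 + 2911271/2) = sqrt(375554125/258) = 5*sqrt(3875718570)/258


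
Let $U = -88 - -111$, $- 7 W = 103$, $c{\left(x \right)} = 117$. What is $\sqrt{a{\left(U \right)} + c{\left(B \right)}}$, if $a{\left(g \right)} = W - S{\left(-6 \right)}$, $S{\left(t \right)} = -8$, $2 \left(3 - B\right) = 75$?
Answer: $\frac{2 \sqrt{1351}}{7} \approx 10.502$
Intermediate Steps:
$B = - \frac{69}{2}$ ($B = 3 - \frac{75}{2} = - \frac{69}{2} \approx -34.5$)
$W = - \frac{103}{7}$ ($W = \left(- \frac{1}{7}\right) 103 = - \frac{103}{7} \approx -14.714$)
$U = 23$ ($U = -88 + 111 = 23$)
$a{\left(g \right)} = - \frac{47}{7}$ ($a{\left(g \right)} = - \frac{103}{7} - -8 = - \frac{103}{7} + 8 = - \frac{47}{7}$)
$\sqrt{a{\left(U \right)} + c{\left(B \right)}} = \sqrt{- \frac{47}{7} + 117} = \sqrt{\frac{772}{7}} = \frac{2 \sqrt{1351}}{7}$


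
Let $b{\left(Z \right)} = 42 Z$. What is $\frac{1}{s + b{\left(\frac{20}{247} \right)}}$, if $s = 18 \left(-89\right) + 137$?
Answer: $- \frac{247}{361015} \approx -0.00068418$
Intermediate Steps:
$s = -1465$ ($s = -1602 + 137 = -1465$)
$\frac{1}{s + b{\left(\frac{20}{247} \right)}} = \frac{1}{-1465 + 42 \cdot \frac{20}{247}} = \frac{1}{-1465 + \frac{840}{247}} = \frac{1}{- \frac{361015}{247}} = - \frac{247}{361015}$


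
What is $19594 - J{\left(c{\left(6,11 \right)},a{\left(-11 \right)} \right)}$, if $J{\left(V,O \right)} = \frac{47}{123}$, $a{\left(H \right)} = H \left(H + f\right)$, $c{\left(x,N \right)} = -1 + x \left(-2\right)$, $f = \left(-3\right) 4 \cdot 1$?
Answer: $\frac{2410015}{123} \approx 19594.0$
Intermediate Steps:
$f = -12$ ($f = \left(-12\right) 1 = -12$)
$c{\left(x,N \right)} = -1 - 2 x$
$a{\left(H \right)} = H \left(-12 + H\right)$ ($a{\left(H \right)} = H \left(H - 12\right) = H \left(-12 + H\right)$)
$J{\left(V,O \right)} = \frac{47}{123}$ ($J{\left(V,O \right)} = 47 \cdot \frac{1}{123} = \frac{47}{123}$)
$19594 - J{\left(c{\left(6,11 \right)},a{\left(-11 \right)} \right)} = 19594 - \frac{47}{123} = \frac{2410015}{123}$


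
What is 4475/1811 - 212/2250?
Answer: 4842409/2037375 ≈ 2.3768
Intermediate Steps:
4475/1811 - 212/2250 = 4475*(1/1811) - 212*1/2250 = 4475/1811 - 106/1125 = 4842409/2037375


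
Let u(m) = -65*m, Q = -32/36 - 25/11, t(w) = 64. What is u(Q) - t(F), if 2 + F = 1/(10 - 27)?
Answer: 14009/99 ≈ 141.51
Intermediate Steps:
F = -35/17 (F = -2 + 1/(10 - 27) = -2 + 1/(-17) = -2 - 1/17 = -35/17 ≈ -2.0588)
Q = -313/99 (Q = -32*1/36 - 25*1/11 = -8/9 - 25/11 = -313/99 ≈ -3.1616)
u(Q) - t(F) = -65*(-313/99) - 1*64 = 20345/99 - 64 = 14009/99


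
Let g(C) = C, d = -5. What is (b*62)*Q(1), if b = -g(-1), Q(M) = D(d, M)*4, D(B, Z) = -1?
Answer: -248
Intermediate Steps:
Q(M) = -4 (Q(M) = -1*4 = -4)
b = 1 (b = -1*(-1) = 1)
(b*62)*Q(1) = (1*62)*(-4) = 62*(-4) = -248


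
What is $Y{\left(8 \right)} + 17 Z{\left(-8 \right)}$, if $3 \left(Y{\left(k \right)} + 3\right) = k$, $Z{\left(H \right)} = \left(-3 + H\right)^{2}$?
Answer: $\frac{6170}{3} \approx 2056.7$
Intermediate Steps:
$Y{\left(k \right)} = -3 + \frac{k}{3}$
$Y{\left(8 \right)} + 17 Z{\left(-8 \right)} = \left(-3 + \frac{1}{3} \cdot 8\right) + 17 \left(-3 - 8\right)^{2} = \left(-3 + \frac{8}{3}\right) + 17 \left(-11\right)^{2} = - \frac{1}{3} + 17 \cdot 121 = - \frac{1}{3} + 2057 = \frac{6170}{3}$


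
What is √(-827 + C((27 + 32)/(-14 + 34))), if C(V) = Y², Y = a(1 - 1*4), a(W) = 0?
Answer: I*√827 ≈ 28.758*I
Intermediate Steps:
Y = 0
C(V) = 0 (C(V) = 0² = 0)
√(-827 + C((27 + 32)/(-14 + 34))) = √(-827 + 0) = √(-827) = I*√827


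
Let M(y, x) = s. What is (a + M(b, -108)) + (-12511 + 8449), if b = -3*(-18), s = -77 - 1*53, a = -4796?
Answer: -8988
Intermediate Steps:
s = -130 (s = -77 - 53 = -130)
b = 54
M(y, x) = -130
(a + M(b, -108)) + (-12511 + 8449) = (-4796 - 130) + (-12511 + 8449) = -4926 - 4062 = -8988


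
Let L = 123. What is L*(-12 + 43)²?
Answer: 118203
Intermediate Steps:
L*(-12 + 43)² = 123*(-12 + 43)² = 123*31² = 123*961 = 118203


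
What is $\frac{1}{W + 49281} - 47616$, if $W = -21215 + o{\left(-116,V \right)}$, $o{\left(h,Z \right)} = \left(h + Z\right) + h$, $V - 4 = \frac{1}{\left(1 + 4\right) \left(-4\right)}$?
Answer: $- \frac{26510636524}{556759} \approx -47616.0$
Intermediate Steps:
$V = \frac{79}{20}$ ($V = 4 + \frac{1}{\left(1 + 4\right) \left(-4\right)} = 4 + \frac{1}{5 \left(-4\right)} = 4 + \frac{1}{-20} = 4 - \frac{1}{20} = \frac{79}{20} \approx 3.95$)
$o{\left(h,Z \right)} = Z + 2 h$ ($o{\left(h,Z \right)} = \left(Z + h\right) + h = Z + 2 h$)
$W = - \frac{428861}{20}$ ($W = -21215 + \left(\frac{79}{20} + 2 \left(-116\right)\right) = -21215 + \left(\frac{79}{20} - 232\right) = -21215 - \frac{4561}{20} = - \frac{428861}{20} \approx -21443.0$)
$\frac{1}{W + 49281} - 47616 = \frac{1}{- \frac{428861}{20} + 49281} - 47616 = \frac{1}{\frac{556759}{20}} - 47616 = \frac{20}{556759} - 47616 = - \frac{26510636524}{556759}$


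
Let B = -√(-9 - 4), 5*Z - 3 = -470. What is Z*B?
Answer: 467*I*√13/5 ≈ 336.76*I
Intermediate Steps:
Z = -467/5 (Z = ⅗ + (⅕)*(-470) = ⅗ - 94 = -467/5 ≈ -93.400)
B = -I*√13 (B = -√(-13) = -I*√13 ≈ -3.6056*I)
Z*B = -(-467)*I*√13/5 = 467*I*√13/5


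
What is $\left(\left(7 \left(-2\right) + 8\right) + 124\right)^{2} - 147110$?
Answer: $-133186$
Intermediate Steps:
$\left(\left(7 \left(-2\right) + 8\right) + 124\right)^{2} - 147110 = \left(\left(-14 + 8\right) + 124\right)^{2} - 147110 = \left(-6 + 124\right)^{2} - 147110 = 118^{2} - 147110 = 13924 - 147110 = -133186$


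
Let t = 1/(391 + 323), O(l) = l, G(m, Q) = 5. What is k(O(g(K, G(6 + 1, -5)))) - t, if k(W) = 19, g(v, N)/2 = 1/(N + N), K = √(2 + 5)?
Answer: 13565/714 ≈ 18.999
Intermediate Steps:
K = √7 ≈ 2.6458
g(v, N) = 1/N (g(v, N) = 2/(N + N) = 2/((2*N)) = 2*(1/(2*N)) = 1/N)
t = 1/714 ≈ 0.0014006
k(O(g(K, G(6 + 1, -5)))) - t = 19 - 1*1/714 = 19 - 1/714 = 13565/714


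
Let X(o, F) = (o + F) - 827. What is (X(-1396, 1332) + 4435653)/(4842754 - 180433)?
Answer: 1478254/1554107 ≈ 0.95119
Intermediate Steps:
X(o, F) = -827 + F + o (X(o, F) = (F + o) - 827 = -827 + F + o)
(X(-1396, 1332) + 4435653)/(4842754 - 180433) = ((-827 + 1332 - 1396) + 4435653)/(4842754 - 180433) = (-891 + 4435653)/4662321 = 4434762*(1/4662321) = 1478254/1554107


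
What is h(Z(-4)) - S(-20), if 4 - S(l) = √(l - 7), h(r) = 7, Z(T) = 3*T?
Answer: 3 + 3*I*√3 ≈ 3.0 + 5.1962*I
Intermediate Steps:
S(l) = 4 - √(-7 + l) (S(l) = 4 - √(l - 7) = 4 - √(-7 + l))
h(Z(-4)) - S(-20) = 7 - (4 - √(-7 - 20)) = 7 - (4 - √(-27)) = 7 - (4 - 3*I*√3) = 7 + (-4 + 3*I*√3) = 3 + 3*I*√3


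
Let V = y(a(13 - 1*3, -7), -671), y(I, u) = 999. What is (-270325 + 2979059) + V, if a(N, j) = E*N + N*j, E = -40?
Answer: 2709733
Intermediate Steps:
a(N, j) = -40*N + N*j
V = 999
(-270325 + 2979059) + V = (-270325 + 2979059) + 999 = 2708734 + 999 = 2709733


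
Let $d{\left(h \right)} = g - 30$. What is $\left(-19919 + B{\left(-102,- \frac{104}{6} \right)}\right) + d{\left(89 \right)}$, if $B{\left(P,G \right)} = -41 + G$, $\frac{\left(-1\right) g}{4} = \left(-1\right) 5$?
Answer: $- \frac{59962}{3} \approx -19987.0$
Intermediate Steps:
$g = 20$ ($g = - 4 \left(\left(-1\right) 5\right) = \left(-4\right) \left(-5\right) = 20$)
$d{\left(h \right)} = -10$ ($d{\left(h \right)} = 20 - 30 = -10$)
$\left(-19919 + B{\left(-102,- \frac{104}{6} \right)}\right) + d{\left(89 \right)} = \left(-19919 - \left(41 + \frac{104}{6}\right)\right) - 10 = \left(-19919 - \frac{175}{3}\right) - 10 = - \frac{59932}{3} - 10 = - \frac{59962}{3}$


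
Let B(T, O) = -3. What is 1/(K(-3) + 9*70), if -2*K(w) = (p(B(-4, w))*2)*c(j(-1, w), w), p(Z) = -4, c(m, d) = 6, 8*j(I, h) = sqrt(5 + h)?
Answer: 1/654 ≈ 0.0015291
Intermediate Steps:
j(I, h) = sqrt(5 + h)/8
K(w) = 24 (K(w) = -(-4*2)*6/2 = -(-4)*6 = -1/2*(-48) = 24)
1/(K(-3) + 9*70) = 1/(24 + 9*70) = 1/(24 + 630) = 1/654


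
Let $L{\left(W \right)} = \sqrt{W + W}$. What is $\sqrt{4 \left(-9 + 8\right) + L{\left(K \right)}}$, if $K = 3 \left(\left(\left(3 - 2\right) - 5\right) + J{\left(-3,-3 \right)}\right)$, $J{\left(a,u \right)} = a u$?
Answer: $\sqrt{-4 + \sqrt{30}} \approx 1.2154$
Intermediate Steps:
$K = 15$ ($K = 3 \left(\left(\left(3 - 2\right) - 5\right) - -9\right) = 3 \left(\left(1 - 5\right) + 9\right) = 3 \left(-4 + 9\right) = 3 \cdot 5 = 15$)
$L{\left(W \right)} = \sqrt{2} \sqrt{W}$ ($L{\left(W \right)} = \sqrt{2 W} = \sqrt{2} \sqrt{W}$)
$\sqrt{4 \left(-9 + 8\right) + L{\left(K \right)}} = \sqrt{4 \left(-9 + 8\right) + \sqrt{2} \sqrt{15}} = \sqrt{4 \left(-1\right) + \sqrt{30}} = \sqrt{-4 + \sqrt{30}}$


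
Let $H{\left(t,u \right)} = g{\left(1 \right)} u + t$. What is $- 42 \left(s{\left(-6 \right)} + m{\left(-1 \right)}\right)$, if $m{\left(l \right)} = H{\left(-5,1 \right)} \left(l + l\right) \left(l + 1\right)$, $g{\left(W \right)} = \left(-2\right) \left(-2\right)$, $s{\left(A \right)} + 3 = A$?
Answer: $378$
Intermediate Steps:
$s{\left(A \right)} = -3 + A$
$g{\left(W \right)} = 4$
$H{\left(t,u \right)} = t + 4 u$ ($H{\left(t,u \right)} = 4 u + t = t + 4 u$)
$m{\left(l \right)} = - 2 l \left(1 + l\right)$ ($m{\left(l \right)} = \left(-5 + 4 \cdot 1\right) \left(l + l\right) \left(l + 1\right) = \left(-5 + 4\right) 2 l \left(1 + l\right) = - 2 l \left(1 + l\right)$)
$- 42 \left(s{\left(-6 \right)} + m{\left(-1 \right)}\right) = - 42 \left(\left(-3 - 6\right) - - 2 \left(1 - 1\right)\right) = - 42 \left(-9 - \left(-2\right) 0\right) = - 42 \left(-9 + 0\right) = \left(-42\right) \left(-9\right) = 378$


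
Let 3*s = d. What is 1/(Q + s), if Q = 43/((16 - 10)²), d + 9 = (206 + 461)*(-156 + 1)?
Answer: -36/1240685 ≈ -2.9016e-5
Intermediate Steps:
d = -103394 (d = -9 + (206 + 461)*(-156 + 1) = -9 + 667*(-155) = -9 - 103385 = -103394)
s = -103394/3 (s = (⅓)*(-103394) = -103394/3 ≈ -34465.)
Q = 43/36 (Q = 43/(6²) = 43/36 ≈ 1.1944)
1/(Q + s) = 1/(43/36 - 103394/3) = 1/(-1240685/36) = -36/1240685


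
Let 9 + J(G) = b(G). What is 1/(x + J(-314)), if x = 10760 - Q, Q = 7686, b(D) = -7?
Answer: 1/3058 ≈ 0.00032701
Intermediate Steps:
J(G) = -16 (J(G) = -9 - 7 = -16)
x = 3074 (x = 10760 - 1*7686 = 10760 - 7686 = 3074)
1/(x + J(-314)) = 1/(3074 - 16) = 1/3058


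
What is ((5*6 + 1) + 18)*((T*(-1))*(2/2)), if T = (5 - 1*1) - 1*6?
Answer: 98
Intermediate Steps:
T = -2 (T = (5 - 1) - 6 = 4 - 6 = -2)
((5*6 + 1) + 18)*((T*(-1))*(2/2)) = ((5*6 + 1) + 18)*((-2*(-1))*(2/2)) = ((30 + 1) + 18)*(2*(2*(½))) = (31 + 18)*(2*1) = 49*2 = 98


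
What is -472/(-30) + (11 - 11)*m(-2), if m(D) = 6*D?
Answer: 236/15 ≈ 15.733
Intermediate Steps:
-472/(-30) + (11 - 11)*m(-2) = -472/(-30) + (11 - 11)*(6*(-2)) = -472*(-1/30) + 0*(-12) = 236/15 + 0 = 236/15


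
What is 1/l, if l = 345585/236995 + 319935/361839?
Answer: 5716935587/13391275076 ≈ 0.42692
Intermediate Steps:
l = 13391275076/5716935587 (l = 345585*(1/236995) + 319935*(1/361839) = 69117/47399 + 106645/120613 = 13391275076/5716935587 ≈ 2.3424)
1/l = 1/(13391275076/5716935587) = 5716935587/13391275076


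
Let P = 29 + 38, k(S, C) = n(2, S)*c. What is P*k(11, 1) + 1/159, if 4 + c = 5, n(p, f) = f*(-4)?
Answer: -468731/159 ≈ -2948.0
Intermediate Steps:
n(p, f) = -4*f
c = 1 (c = -4 + 5 = 1)
k(S, C) = -4*S (k(S, C) = -4*S*1 = -4*S)
P = 67
P*k(11, 1) + 1/159 = 67*(-4*11) + 1/159 = 67*(-44) + 1/159 = -2948 + 1/159 = -468731/159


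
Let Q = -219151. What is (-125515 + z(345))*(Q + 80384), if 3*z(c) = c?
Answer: 17401381800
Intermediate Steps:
z(c) = c/3
(-125515 + z(345))*(Q + 80384) = (-125515 + (⅓)*345)*(-219151 + 80384) = (-125515 + 115)*(-138767) = -125400*(-138767) = 17401381800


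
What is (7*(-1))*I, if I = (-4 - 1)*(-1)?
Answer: -35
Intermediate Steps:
I = 5 (I = -5*(-1) = 5)
(7*(-1))*I = (7*(-1))*5 = -7*5 = -35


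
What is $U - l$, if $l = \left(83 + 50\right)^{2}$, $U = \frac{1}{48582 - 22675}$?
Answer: $- \frac{458268922}{25907} \approx -17689.0$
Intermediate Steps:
$U = \frac{1}{25907} \approx 3.86 \cdot 10^{-5}$
$l = 17689$ ($l = 133^{2} = 17689$)
$U - l = \frac{1}{25907} - 17689 = - \frac{458268922}{25907}$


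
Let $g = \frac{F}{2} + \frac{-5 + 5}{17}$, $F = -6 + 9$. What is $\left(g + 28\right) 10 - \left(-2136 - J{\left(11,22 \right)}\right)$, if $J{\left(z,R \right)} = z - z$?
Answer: $2431$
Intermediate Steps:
$F = 3$
$g = \frac{3}{2}$ ($g = \frac{3}{2} + \frac{-5 + 5}{17} = 3 \cdot \frac{1}{2} + 0 \cdot \frac{1}{17} = \frac{3}{2} + 0 = \frac{3}{2} \approx 1.5$)
$J{\left(z,R \right)} = 0$
$\left(g + 28\right) 10 - \left(-2136 - J{\left(11,22 \right)}\right) = \left(\frac{3}{2} + 28\right) 10 - \left(-2136 - 0\right) = \frac{59}{2} \cdot 10 - \left(-2136 + 0\right) = 295 - -2136 = 295 + 2136 = 2431$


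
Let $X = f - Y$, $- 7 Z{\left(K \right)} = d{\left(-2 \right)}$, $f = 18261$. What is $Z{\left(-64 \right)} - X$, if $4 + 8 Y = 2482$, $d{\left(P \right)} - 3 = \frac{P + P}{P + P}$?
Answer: $- \frac{502651}{28} \approx -17952.0$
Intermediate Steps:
$d{\left(P \right)} = 4$ ($d{\left(P \right)} = 3 + \frac{P + P}{P + P} = 3 + \frac{2 P}{2 P} = 3 + 2 P \frac{1}{2 P} = 3 + 1 = 4$)
$Y = \frac{1239}{4}$ ($Y = - \frac{1}{2} + \frac{1}{8} \cdot 2482 = - \frac{1}{2} + \frac{1241}{4} = \frac{1239}{4} \approx 309.75$)
$Z{\left(K \right)} = - \frac{4}{7}$ ($Z{\left(K \right)} = \left(- \frac{1}{7}\right) 4 = - \frac{4}{7}$)
$X = \frac{71805}{4}$ ($X = 18261 - \frac{1239}{4} = \frac{71805}{4} \approx 17951.0$)
$Z{\left(-64 \right)} - X = - \frac{4}{7} - \frac{71805}{4} = - \frac{502651}{28}$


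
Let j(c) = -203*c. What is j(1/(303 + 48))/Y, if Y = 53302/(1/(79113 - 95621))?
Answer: 7/10649938104 ≈ 6.5728e-10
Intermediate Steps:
Y = -879909416 (Y = 53302/(1/(-16508)) = 53302/(-1/16508) = 53302*(-16508) = -879909416)
j(1/(303 + 48))/Y = -203/(303 + 48)/(-879909416) = -203/351*(-1/879909416) = 7/10649938104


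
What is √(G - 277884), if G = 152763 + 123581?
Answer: 2*I*√385 ≈ 39.243*I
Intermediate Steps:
G = 276344
√(G - 277884) = √(276344 - 277884) = √(-1540) = 2*I*√385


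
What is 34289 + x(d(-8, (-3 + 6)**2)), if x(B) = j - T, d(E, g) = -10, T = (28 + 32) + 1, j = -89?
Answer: 34139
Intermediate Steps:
T = 61 (T = 60 + 1 = 61)
x(B) = -150 (x(B) = -89 - 1*61 = -89 - 61 = -150)
34289 + x(d(-8, (-3 + 6)**2)) = 34289 - 150 = 34139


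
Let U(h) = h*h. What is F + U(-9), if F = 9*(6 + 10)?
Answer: 225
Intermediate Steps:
F = 144 (F = 9*16 = 144)
U(h) = h**2
F + U(-9) = 144 + (-9)**2 = 144 + 81 = 225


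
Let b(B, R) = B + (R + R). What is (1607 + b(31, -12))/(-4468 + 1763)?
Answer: -1614/2705 ≈ -0.59667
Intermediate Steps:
b(B, R) = B + 2*R
(1607 + b(31, -12))/(-4468 + 1763) = (1607 + (31 + 2*(-12)))/(-4468 + 1763) = (1607 + (31 - 24))/(-2705) = (1607 + 7)*(-1/2705) = 1614*(-1/2705) = -1614/2705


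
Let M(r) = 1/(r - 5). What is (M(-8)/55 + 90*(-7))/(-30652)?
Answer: 450451/21916180 ≈ 0.020553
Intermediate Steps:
M(r) = 1/(-5 + r)
(M(-8)/55 + 90*(-7))/(-30652) = (1/(-5 - 8*55) + 90*(-7))/(-30652) = ((1/55)/(-13) - 630)*(-1/30652) = (-1/13*1/55 - 630)*(-1/30652) = (-1/715 - 630)*(-1/30652) = -450451/715*(-1/30652) = 450451/21916180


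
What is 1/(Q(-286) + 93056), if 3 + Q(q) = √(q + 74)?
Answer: 93053/8658861021 - 2*I*√53/8658861021 ≈ 1.0747e-5 - 1.6815e-9*I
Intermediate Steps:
Q(q) = -3 + √(74 + q) (Q(q) = -3 + √(q + 74) = -3 + √(74 + q))
1/(Q(-286) + 93056) = 1/((-3 + √(74 - 286)) + 93056) = 1/((-3 + √(-212)) + 93056) = 1/((-3 + 2*I*√53) + 93056) = 1/(93053 + 2*I*√53)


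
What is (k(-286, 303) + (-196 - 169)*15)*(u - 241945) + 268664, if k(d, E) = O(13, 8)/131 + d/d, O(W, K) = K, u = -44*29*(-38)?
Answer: 138760501286/131 ≈ 1.0592e+9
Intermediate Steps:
u = 48488 (u = -1276*(-38) = 48488)
k(d, E) = 139/131 (k(d, E) = 8/131 + d/d = 8*(1/131) + 1 = 8/131 + 1 = 139/131)
(k(-286, 303) + (-196 - 169)*15)*(u - 241945) + 268664 = (139/131 + (-196 - 169)*15)*(48488 - 241945) + 268664 = (139/131 - 365*15)*(-193457) + 268664 = (139/131 - 5475)*(-193457) + 268664 = -717086/131*(-193457) + 268664 = 138725306302/131 + 268664 = 138760501286/131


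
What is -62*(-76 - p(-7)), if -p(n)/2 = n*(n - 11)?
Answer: -10912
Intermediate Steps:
p(n) = -2*n*(-11 + n) (p(n) = -2*n*(n - 11) = -2*n*(-11 + n))
-62*(-76 - p(-7)) = -62*(-76 - 2*(-7)*(11 - 1*(-7))) = -62*(-76 - 2*(-7)*(11 + 7)) = -62*(-76 - 2*(-7)*18) = -62*(-76 - 1*(-252)) = -62*(-76 + 252) = -62*176 = -10912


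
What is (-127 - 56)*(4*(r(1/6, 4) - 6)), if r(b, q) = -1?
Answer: 5124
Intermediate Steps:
(-127 - 56)*(4*(r(1/6, 4) - 6)) = (-127 - 56)*(4*(-1 - 6)) = -732*(-7) = -183*(-28) = 5124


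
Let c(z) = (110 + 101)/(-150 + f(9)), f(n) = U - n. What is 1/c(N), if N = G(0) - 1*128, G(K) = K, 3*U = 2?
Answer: -475/633 ≈ -0.75039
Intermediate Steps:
U = ⅔ (U = (⅓)*2 = ⅔ ≈ 0.66667)
f(n) = ⅔ - n
N = -128 (N = 0 - 1*128 = 0 - 128 = -128)
c(z) = -633/475 (c(z) = (110 + 101)/(-150 + (⅔ - 1*9)) = 211/(-150 + (⅔ - 9)) = 211/(-150 - 25/3) = 211/(-475/3) = 211*(-3/475) = -633/475)
1/c(N) = 1/(-633/475) = -475/633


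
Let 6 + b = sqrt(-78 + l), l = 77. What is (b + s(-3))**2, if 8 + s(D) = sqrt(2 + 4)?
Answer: (-14 + I + sqrt(6))**2 ≈ 132.41 - 23.101*I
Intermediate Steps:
s(D) = -8 + sqrt(6) (s(D) = -8 + sqrt(2 + 4) = -8 + sqrt(6))
b = -6 + I (b = -6 + sqrt(-78 + 77) = -6 + sqrt(-1) = -6 + I ≈ -6.0 + 1.0*I)
(b + s(-3))**2 = ((-6 + I) + (-8 + sqrt(6)))**2 = (-14 + I + sqrt(6))**2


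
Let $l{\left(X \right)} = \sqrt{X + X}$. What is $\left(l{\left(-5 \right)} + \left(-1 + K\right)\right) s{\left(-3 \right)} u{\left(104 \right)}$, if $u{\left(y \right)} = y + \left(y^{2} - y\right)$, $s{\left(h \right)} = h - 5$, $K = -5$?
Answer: $519168 - 86528 i \sqrt{10} \approx 5.1917 \cdot 10^{5} - 2.7363 \cdot 10^{5} i$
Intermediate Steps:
$s{\left(h \right)} = -5 + h$ ($s{\left(h \right)} = h - 5 = -5 + h$)
$l{\left(X \right)} = \sqrt{2} \sqrt{X}$ ($l{\left(X \right)} = \sqrt{2 X} = \sqrt{2} \sqrt{X}$)
$u{\left(y \right)} = y^{2}$
$\left(l{\left(-5 \right)} + \left(-1 + K\right)\right) s{\left(-3 \right)} u{\left(104 \right)} = \left(\sqrt{2} \sqrt{-5} - 6\right) \left(-5 - 3\right) 104^{2} = \left(\sqrt{2} i \sqrt{5} - 6\right) \left(-8\right) 10816 = \left(i \sqrt{10} - 6\right) \left(-8\right) 10816 = \left(-6 + i \sqrt{10}\right) \left(-8\right) 10816 = \left(48 - 8 i \sqrt{10}\right) 10816 = 519168 - 86528 i \sqrt{10}$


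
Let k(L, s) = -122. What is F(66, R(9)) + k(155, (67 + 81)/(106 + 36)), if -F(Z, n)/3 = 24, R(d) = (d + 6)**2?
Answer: -194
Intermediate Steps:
R(d) = (6 + d)**2
F(Z, n) = -72 (F(Z, n) = -3*24 = -72)
F(66, R(9)) + k(155, (67 + 81)/(106 + 36)) = -72 - 122 = -194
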